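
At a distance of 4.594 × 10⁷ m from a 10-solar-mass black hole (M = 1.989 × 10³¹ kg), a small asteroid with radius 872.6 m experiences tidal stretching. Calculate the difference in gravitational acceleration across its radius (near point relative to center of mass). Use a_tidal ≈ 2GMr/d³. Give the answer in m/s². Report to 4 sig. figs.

2.389 × 10¹ m/s²

Since r ≪ d, expand the inverse-square field across one radius to get the leading 2GMr/d³ term.
Δg = 2GMr/d³
   = 2 × (6.674 × 10⁻¹¹) × (1.989 × 10³¹) × (872.6) / (4.594 × 10⁷)³
   = 2.389 × 10¹ m/s²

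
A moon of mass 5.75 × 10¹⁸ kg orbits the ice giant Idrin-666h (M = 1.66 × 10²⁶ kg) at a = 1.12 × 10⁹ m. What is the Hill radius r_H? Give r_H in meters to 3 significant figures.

r_H ≈ a (m/3M)^(1/3)
    = (1.12 × 10⁹) × (5.75 × 10¹⁸ / (3 × 1.66 × 10²⁶))^(1/3)
    = 2.53 × 10⁶ m

2.53 × 10⁶ m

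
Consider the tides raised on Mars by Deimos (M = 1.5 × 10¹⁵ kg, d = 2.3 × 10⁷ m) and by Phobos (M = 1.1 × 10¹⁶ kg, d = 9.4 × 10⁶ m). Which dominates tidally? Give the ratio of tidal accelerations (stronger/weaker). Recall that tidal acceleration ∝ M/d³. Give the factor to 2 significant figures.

Phobos, by a factor of ≈ 110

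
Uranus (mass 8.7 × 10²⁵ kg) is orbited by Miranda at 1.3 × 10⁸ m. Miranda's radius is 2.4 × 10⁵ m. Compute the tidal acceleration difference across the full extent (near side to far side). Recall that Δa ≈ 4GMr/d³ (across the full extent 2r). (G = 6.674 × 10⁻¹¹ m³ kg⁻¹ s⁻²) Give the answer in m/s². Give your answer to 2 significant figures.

Δa = 4GMr/d³
   = 4 × (6.674 × 10⁻¹¹) × (8.7 × 10²⁵) × (2.4 × 10⁵) / (1.3 × 10⁸)³
   = 2.5 × 10⁻³ m/s²

2.5 × 10⁻³ m/s²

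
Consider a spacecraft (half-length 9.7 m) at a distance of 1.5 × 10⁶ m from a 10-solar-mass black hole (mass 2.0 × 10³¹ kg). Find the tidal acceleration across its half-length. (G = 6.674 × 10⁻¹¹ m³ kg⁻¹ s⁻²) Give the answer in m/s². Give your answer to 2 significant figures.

Δg = 2GMr/d³
   = 2 × (6.674 × 10⁻¹¹) × (2.0 × 10³¹) × (9.7) / (1.5 × 10⁶)³
   = 7.7 × 10³ m/s²

7.7 × 10³ m/s²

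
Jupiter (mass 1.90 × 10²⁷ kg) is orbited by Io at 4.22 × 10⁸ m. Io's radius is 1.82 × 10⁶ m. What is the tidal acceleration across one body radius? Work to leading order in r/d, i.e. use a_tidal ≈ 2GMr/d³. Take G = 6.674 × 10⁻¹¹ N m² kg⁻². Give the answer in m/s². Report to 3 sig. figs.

Δg = 2GMr/d³
   = 2 × (6.674 × 10⁻¹¹) × (1.90 × 10²⁷) × (1.82 × 10⁶) / (4.22 × 10⁸)³
   = 6.14 × 10⁻³ m/s²

6.14 × 10⁻³ m/s²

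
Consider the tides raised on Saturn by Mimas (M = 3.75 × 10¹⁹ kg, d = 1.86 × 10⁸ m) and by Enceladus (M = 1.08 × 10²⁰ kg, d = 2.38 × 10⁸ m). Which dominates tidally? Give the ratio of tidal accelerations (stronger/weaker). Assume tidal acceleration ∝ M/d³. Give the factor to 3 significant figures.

Compare M/d³ for the two perturbers:
Mimas: (3.75 × 10¹⁹) / (1.86 × 10⁸)³ = 5.828 × 10⁻⁶
Enceladus: (1.08 × 10²⁰) / (2.38 × 10⁸)³ = 8.011 × 10⁻⁶
Ratio (larger/smaller) = 1.37

Enceladus, by a factor of ≈ 1.37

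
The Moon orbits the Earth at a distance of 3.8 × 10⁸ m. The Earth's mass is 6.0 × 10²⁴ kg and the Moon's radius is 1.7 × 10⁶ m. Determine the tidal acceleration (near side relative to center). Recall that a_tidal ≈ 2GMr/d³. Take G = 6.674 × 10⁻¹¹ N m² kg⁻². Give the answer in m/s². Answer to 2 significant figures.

Since r ≪ d, expand the inverse-square field across one radius to get the leading 2GMr/d³ term.
Δg = 2GMr/d³
   = 2 × (6.674 × 10⁻¹¹) × (6.0 × 10²⁴) × (1.7 × 10⁶) / (3.8 × 10⁸)³
   = 2.5 × 10⁻⁵ m/s²

2.5 × 10⁻⁵ m/s²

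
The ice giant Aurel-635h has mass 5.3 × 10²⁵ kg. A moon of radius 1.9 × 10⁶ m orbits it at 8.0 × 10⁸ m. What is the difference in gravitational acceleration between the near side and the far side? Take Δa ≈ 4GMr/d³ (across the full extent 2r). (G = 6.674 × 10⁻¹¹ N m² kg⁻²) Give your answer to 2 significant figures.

5.3 × 10⁻⁵ m/s²

a_tidal = 4GMr/d³
        = 4 × (6.674 × 10⁻¹¹) × (5.3 × 10²⁵) × (1.9 × 10⁶) / (8.0 × 10⁸)³
        = 5.3 × 10⁻⁵ m/s²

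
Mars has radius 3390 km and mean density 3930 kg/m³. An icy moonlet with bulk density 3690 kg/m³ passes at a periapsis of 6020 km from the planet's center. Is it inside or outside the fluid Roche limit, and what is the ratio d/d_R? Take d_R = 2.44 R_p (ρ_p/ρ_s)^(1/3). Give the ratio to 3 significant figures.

d_R = 2.44 × (3390 km) × (3930/3690)^(1/3) = 8447 km
d/d_R = (6020) / (8447) = 0.713
Since d/d_R < 1, the body is inside the Roche limit.

inside; d/d_R ≈ 0.713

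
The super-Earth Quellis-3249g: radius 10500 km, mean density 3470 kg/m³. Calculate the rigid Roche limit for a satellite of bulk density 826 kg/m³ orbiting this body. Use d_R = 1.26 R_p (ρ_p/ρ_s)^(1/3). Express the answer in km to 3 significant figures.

d_R = 1.26 × 10500 km × (3470/826)^(1/3)
    = 21300 km

21300 km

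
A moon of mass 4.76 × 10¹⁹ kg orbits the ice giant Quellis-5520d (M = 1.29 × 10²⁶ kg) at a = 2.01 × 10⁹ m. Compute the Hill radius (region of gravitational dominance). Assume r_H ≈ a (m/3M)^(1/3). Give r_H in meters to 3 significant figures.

r_H ≈ a (m/3M)^(1/3)
    = (2.01 × 10⁹) × (4.76 × 10¹⁹ / (3 × 1.29 × 10²⁶))^(1/3)
    = 1.00 × 10⁷ m

1.00 × 10⁷ m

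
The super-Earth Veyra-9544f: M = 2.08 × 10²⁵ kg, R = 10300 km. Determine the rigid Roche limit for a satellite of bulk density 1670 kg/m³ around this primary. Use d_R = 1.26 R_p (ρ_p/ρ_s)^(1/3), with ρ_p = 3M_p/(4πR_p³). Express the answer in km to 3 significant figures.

18100 km

ρ_p = 3M_p/(4πR_p³) = 3 × (2.08 × 10²⁵) / (4π × (1.03 × 10⁷ m)³) = 4540 kg/m³
d_R = 1.26 × 10300 km × (4540/1670)^(1/3)
    = 18100 km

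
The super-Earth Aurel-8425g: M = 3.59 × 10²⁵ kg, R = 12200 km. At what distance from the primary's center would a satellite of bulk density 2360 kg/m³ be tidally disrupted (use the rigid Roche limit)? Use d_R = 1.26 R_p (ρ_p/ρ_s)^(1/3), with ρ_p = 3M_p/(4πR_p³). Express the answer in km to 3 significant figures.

19400 km

ρ_p = 3M_p/(4πR_p³) = 3 × (3.59 × 10²⁵) / (4π × (1.22 × 10⁷ m)³) = 4720 kg/m³
d_R = 1.26 × 12200 km × (4720/2360)^(1/3)
    = 19400 km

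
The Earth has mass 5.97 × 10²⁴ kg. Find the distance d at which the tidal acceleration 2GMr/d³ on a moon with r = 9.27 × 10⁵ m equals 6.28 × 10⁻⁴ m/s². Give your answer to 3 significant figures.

2GMr/d³ = a_tidal  ⇒  d = (2GMr / a_tidal)^(1/3)
d = (2 × 6.674×10⁻¹¹ × (5.97 × 10²⁴) × (9.27 × 10⁵) / (6.28 × 10⁻⁴))^(1/3)
  = 1.06 × 10⁸ m

1.06 × 10⁸ m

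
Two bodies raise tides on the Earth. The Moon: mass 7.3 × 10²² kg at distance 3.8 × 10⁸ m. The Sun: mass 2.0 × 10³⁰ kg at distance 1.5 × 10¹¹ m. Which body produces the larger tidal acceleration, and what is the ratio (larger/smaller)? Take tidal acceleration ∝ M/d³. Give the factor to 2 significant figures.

Compare M/d³ for the two perturbers:
The Moon: (7.3 × 10²²) / (3.8 × 10⁸)³ = 1.330 × 10⁻³
The Sun: (2.0 × 10³⁰) / (1.5 × 10¹¹)³ = 5.926 × 10⁻⁴
Ratio (larger/smaller) = 2.2

The Moon, by a factor of ≈ 2.2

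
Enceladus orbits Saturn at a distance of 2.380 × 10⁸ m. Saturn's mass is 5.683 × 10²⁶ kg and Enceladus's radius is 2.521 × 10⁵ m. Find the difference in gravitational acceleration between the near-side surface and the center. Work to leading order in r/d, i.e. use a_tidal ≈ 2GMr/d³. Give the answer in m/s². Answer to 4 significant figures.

Δg = 2GMr/d³
   = 2 × (6.674 × 10⁻¹¹) × (5.683 × 10²⁶) × (2.521 × 10⁵) / (2.380 × 10⁸)³
   = 1.419 × 10⁻³ m/s²

1.419 × 10⁻³ m/s²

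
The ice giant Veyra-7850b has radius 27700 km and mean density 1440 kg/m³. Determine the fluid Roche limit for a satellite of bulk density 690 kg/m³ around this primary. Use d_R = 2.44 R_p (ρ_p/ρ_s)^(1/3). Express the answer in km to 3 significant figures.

86400 km

d_R = 2.44 × 27700 km × (1440/690)^(1/3)
    = 86400 km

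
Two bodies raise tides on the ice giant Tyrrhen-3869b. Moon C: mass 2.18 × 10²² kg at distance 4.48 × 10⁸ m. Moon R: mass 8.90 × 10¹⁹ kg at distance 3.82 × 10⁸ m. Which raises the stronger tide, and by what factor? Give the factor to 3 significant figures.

Moon C, by a factor of ≈ 152

Tidal stretch scales as M/d³; compute that for each body.
Moon C: (2.18 × 10²²) / (4.48 × 10⁸)³ = 2.425 × 10⁻⁴
Moon R: (8.90 × 10¹⁹) / (3.82 × 10⁸)³ = 1.597 × 10⁻⁶
Ratio (larger/smaller) = 152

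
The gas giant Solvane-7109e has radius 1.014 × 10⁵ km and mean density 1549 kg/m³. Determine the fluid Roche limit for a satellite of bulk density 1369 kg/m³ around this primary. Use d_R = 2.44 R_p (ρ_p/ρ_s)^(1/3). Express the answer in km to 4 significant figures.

d_R = 2.44 × 1.014 × 10⁵ km × (1549/1369)^(1/3)
    = 2.578 × 10⁵ km

2.578 × 10⁵ km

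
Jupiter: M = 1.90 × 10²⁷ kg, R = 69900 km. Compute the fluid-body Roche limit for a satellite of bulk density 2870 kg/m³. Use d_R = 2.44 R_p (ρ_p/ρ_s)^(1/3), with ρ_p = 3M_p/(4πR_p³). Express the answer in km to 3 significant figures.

ρ_p = 3M_p/(4πR_p³) = 3 × (1.90 × 10²⁷) / (4π × (6.99 × 10⁷ m)³) = 1330 kg/m³
d_R = 2.44 × 69900 km × (1330/2870)^(1/3)
    = 1.32 × 10⁵ km

1.32 × 10⁵ km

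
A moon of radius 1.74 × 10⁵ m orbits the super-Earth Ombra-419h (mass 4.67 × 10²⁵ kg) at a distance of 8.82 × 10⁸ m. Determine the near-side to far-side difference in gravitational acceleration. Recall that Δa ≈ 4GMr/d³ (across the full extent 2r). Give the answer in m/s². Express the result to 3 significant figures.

3.16 × 10⁻⁶ m/s²

The field gradient is 2GM/d³; across the full diameter 2r the difference is 4GMr/d³.
Δg = 4GMr/d³
   = 4 × (6.674 × 10⁻¹¹) × (4.67 × 10²⁵) × (1.74 × 10⁵) / (8.82 × 10⁸)³
   = 3.16 × 10⁻⁶ m/s²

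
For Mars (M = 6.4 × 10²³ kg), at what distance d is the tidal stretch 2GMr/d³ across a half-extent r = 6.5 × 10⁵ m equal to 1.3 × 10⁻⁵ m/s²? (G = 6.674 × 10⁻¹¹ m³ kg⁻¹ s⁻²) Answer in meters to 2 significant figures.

1.6 × 10⁸ m

2GMr/d³ = a_tidal  ⇒  d = (2GMr / a_tidal)^(1/3)
d = (2 × 6.674×10⁻¹¹ × (6.4 × 10²³) × (6.5 × 10⁵) / (1.3 × 10⁻⁵))^(1/3)
  = 1.6 × 10⁸ m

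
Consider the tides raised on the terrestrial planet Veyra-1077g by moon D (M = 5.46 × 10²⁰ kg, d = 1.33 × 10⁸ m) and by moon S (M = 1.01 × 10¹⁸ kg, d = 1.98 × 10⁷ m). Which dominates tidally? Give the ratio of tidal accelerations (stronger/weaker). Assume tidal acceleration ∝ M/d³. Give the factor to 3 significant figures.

Moon D, by a factor of ≈ 1.78

The tide-raising term goes as M/d³ (the gradient of a 1/d² field).
Moon D: (5.46 × 10²⁰) / (1.33 × 10⁸)³ = 2.321 × 10⁻⁴
Moon S: (1.01 × 10¹⁸) / (1.98 × 10⁷)³ = 1.301 × 10⁻⁴
Ratio (larger/smaller) = 1.78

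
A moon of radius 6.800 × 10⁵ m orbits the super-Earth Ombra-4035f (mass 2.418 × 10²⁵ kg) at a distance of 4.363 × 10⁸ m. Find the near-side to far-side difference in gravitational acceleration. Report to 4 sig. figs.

Δg = 4GMr/d³
   = 4 × (6.674 × 10⁻¹¹) × (2.418 × 10²⁵) × (6.800 × 10⁵) / (4.363 × 10⁸)³
   = 5.285 × 10⁻⁵ m/s²

5.285 × 10⁻⁵ m/s²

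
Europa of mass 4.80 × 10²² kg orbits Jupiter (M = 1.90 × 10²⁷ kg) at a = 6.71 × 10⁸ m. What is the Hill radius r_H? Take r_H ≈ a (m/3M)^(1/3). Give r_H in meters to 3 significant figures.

r_H ≈ a (m/3M)^(1/3)
    = (6.71 × 10⁸) × (4.80 × 10²² / (3 × 1.90 × 10²⁷))^(1/3)
    = 1.37 × 10⁷ m

1.37 × 10⁷ m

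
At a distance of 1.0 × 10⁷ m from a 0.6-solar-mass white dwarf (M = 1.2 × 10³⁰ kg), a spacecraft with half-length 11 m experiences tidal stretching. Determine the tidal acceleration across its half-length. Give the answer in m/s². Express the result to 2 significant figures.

1.8 m/s²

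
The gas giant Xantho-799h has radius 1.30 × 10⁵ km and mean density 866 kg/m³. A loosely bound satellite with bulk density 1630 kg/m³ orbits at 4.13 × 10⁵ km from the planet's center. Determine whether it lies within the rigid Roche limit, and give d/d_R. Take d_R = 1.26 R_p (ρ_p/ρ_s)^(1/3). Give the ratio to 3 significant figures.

d_R = 1.26 × (1.30 × 10⁵ km) × (866/1630)^(1/3) = 1.327 × 10⁵ km
d/d_R = (4.13 × 10⁵) / (1.327 × 10⁵) = 3.11
Since d/d_R > 1, the body is outside the Roche limit.

outside; d/d_R ≈ 3.11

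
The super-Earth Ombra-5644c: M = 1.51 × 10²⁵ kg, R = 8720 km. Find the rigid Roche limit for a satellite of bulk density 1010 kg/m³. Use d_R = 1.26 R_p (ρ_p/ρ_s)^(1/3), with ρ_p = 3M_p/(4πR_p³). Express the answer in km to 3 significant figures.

19300 km

ρ_p = 3M_p/(4πR_p³) = 3 × (1.51 × 10²⁵) / (4π × (8.72 × 10⁶ m)³) = 5440 kg/m³
d_R = 1.26 × 8720 km × (5440/1010)^(1/3)
    = 19300 km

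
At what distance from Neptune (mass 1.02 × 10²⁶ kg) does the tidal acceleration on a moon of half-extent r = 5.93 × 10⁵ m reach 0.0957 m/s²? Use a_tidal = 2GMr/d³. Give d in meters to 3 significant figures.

4.39 × 10⁷ m

2GMr/d³ = a_tidal  ⇒  d = (2GMr / a_tidal)^(1/3)
d = (2 × 6.674×10⁻¹¹ × (1.02 × 10²⁶) × (5.93 × 10⁵) / (0.0957))^(1/3)
  = 4.39 × 10⁷ m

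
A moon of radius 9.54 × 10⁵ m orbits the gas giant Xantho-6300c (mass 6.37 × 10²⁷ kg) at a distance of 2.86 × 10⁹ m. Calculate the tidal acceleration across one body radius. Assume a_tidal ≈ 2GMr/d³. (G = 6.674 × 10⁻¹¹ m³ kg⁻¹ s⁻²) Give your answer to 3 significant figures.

Δa = 2GMr/d³
   = 2 × (6.674 × 10⁻¹¹) × (6.37 × 10²⁷) × (9.54 × 10⁵) / (2.86 × 10⁹)³
   = 3.47 × 10⁻⁵ m/s²

3.47 × 10⁻⁵ m/s²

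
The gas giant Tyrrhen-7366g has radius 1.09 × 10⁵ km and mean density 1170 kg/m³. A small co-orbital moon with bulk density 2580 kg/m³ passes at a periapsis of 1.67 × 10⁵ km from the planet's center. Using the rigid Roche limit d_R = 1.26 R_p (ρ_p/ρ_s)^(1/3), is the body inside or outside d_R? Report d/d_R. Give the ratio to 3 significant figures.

d_R = 1.26 × (1.09 × 10⁵ km) × (1170/2580)^(1/3) = 1.055 × 10⁵ km
d/d_R = (1.67 × 10⁵) / (1.055 × 10⁵) = 1.58
Since d/d_R > 1, the body is outside the Roche limit.

outside; d/d_R ≈ 1.58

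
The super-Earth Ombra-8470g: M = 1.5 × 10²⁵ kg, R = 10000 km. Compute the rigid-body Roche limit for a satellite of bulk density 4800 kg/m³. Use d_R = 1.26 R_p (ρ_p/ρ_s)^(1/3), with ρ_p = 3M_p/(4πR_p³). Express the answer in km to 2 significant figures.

ρ_p = 3M_p/(4πR_p³) = 3 × (1.5 × 10²⁵) / (4π × (1.0 × 10⁷ m)³) = 3600 kg/m³
d_R = 1.26 × 10000 km × (3600/4800)^(1/3)
    = 11000 km

11000 km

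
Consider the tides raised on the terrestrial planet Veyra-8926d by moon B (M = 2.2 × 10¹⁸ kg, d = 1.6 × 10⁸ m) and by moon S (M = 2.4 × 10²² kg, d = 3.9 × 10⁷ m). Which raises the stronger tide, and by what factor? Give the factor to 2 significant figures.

Moon S, by a factor of ≈ 7.5 × 10⁵

Tidal stretch scales as M/d³; compute that for each body.
Moon B: (2.2 × 10¹⁸) / (1.6 × 10⁸)³ = 5.371 × 10⁻⁷
Moon S: (2.4 × 10²²) / (3.9 × 10⁷)³ = 4.046 × 10⁻¹
Ratio (larger/smaller) = 7.5 × 10⁵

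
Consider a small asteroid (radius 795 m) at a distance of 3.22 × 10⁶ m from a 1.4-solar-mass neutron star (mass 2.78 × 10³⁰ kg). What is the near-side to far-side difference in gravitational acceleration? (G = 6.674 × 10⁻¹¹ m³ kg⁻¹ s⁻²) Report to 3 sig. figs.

1.77 × 10⁴ m/s²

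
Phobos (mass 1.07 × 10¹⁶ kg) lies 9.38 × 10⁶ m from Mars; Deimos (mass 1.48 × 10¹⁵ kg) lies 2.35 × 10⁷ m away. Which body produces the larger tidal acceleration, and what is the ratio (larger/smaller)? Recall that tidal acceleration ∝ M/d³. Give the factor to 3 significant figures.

Phobos, by a factor of ≈ 114

Tidal acceleration ∝ M/d³, so compare M/d³ for each.
Phobos: (1.07 × 10¹⁶) / (9.38 × 10⁶)³ = 1.297 × 10⁻⁵
Deimos: (1.48 × 10¹⁵) / (2.35 × 10⁷)³ = 1.140 × 10⁻⁷
Ratio (larger/smaller) = 114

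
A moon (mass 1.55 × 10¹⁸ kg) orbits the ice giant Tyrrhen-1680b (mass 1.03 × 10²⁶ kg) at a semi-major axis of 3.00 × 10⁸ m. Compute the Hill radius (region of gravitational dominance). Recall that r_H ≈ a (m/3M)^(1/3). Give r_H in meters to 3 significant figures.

r_H ≈ a (m/3M)^(1/3)
    = (3.00 × 10⁸) × (1.55 × 10¹⁸ / (3 × 1.03 × 10²⁶))^(1/3)
    = 5.14 × 10⁵ m

5.14 × 10⁵ m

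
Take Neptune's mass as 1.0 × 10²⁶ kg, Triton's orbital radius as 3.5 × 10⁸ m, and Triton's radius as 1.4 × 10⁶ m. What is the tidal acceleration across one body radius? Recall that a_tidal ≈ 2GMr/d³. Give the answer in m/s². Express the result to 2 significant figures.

Differencing GM/(d−r)² and GM/d² to first order in r/d gives 2GMr/d³.
a_tidal = 2GMr/d³
        = 2 × (6.674 × 10⁻¹¹) × (1.0 × 10²⁶) × (1.4 × 10⁶) / (3.5 × 10⁸)³
        = 4.4 × 10⁻⁴ m/s²

4.4 × 10⁻⁴ m/s²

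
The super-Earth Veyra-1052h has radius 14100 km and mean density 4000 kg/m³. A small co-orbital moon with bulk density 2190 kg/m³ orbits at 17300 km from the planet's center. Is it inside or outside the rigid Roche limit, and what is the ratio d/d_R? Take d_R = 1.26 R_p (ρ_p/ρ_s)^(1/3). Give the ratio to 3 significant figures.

d_R = 1.26 × (14100 km) × (4000/2190)^(1/3) = 21720 km
d/d_R = (17300) / (21720) = 0.797
Since d/d_R < 1, the body is inside the Roche limit.

inside; d/d_R ≈ 0.797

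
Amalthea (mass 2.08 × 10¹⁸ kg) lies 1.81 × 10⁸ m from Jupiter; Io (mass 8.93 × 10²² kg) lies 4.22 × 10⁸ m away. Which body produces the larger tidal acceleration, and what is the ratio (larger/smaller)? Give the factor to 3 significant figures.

Io, by a factor of ≈ 3390

The tide-raising term goes as M/d³ (the gradient of a 1/d² field).
Amalthea: (2.08 × 10¹⁸) / (1.81 × 10⁸)³ = 3.508 × 10⁻⁷
Io: (8.93 × 10²²) / (4.22 × 10⁸)³ = 1.188 × 10⁻³
Ratio (larger/smaller) = 3390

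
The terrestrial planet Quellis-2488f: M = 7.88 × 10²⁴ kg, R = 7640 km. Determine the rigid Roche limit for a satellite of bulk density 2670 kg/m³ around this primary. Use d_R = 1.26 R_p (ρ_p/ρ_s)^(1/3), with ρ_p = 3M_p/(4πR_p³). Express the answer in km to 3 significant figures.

11200 km

ρ_p = 3M_p/(4πR_p³) = 3 × (7.88 × 10²⁴) / (4π × (7.64 × 10⁶ m)³) = 4220 kg/m³
d_R = 1.26 × 7640 km × (4220/2670)^(1/3)
    = 11200 km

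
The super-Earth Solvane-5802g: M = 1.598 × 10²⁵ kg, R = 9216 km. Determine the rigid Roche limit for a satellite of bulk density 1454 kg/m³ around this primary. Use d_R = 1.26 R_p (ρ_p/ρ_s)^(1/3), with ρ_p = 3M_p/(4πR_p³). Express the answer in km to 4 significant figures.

ρ_p = 3M_p/(4πR_p³) = 3 × (1.598 × 10²⁵) / (4π × (9.216 × 10⁶ m)³) = 4874 kg/m³
d_R = 1.26 × 9216 km × (4874/1454)^(1/3)
    = 17380 km

17380 km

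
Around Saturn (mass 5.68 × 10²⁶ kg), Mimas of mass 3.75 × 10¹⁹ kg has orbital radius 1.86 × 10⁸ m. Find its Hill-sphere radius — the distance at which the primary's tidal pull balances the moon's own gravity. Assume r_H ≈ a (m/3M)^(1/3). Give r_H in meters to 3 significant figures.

r_H ≈ a (m/3M)^(1/3)
    = (1.86 × 10⁸) × (3.75 × 10¹⁹ / (3 × 5.68 × 10²⁶))^(1/3)
    = 5.21 × 10⁵ m

5.21 × 10⁵ m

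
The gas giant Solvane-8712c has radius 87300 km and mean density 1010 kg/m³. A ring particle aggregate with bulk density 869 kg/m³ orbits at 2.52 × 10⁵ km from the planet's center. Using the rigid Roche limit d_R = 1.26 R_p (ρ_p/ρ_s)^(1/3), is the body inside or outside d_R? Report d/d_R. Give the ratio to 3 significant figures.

outside; d/d_R ≈ 2.18

d_R = 1.26 × (87300 km) × (1010/869)^(1/3) = 1.157 × 10⁵ km
d/d_R = (2.52 × 10⁵) / (1.157 × 10⁵) = 2.18
Since d/d_R > 1, the body is outside the Roche limit.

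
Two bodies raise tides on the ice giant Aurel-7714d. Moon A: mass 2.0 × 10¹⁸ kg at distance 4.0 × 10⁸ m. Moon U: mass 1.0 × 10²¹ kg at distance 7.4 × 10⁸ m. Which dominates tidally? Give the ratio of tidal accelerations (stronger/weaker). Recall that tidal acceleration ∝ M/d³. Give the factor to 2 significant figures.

Moon U, by a factor of ≈ 79

Tidal acceleration ∝ M/d³, so compare M/d³ for each.
Moon A: (2.0 × 10¹⁸) / (4.0 × 10⁸)³ = 3.125 × 10⁻⁸
Moon U: (1.0 × 10²¹) / (7.4 × 10⁸)³ = 2.468 × 10⁻⁶
Ratio (larger/smaller) = 79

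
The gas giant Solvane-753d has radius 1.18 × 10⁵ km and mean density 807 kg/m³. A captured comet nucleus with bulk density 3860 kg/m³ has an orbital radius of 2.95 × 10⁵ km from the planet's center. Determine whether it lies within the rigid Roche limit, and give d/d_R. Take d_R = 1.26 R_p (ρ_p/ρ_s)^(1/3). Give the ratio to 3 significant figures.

d_R = 1.26 × (1.18 × 10⁵ km) × (807/3860)^(1/3) = 88240 km
d/d_R = (2.95 × 10⁵) / (88240) = 3.34
Since d/d_R > 1, the body is outside the Roche limit.

outside; d/d_R ≈ 3.34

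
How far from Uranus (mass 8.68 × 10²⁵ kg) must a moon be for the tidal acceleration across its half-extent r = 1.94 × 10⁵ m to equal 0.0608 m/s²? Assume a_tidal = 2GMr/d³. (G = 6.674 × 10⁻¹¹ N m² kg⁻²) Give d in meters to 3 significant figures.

3.33 × 10⁷ m

2GMr/d³ = a_tidal  ⇒  d = (2GMr / a_tidal)^(1/3)
d = (2 × 6.674×10⁻¹¹ × (8.68 × 10²⁵) × (1.94 × 10⁵) / (0.0608))^(1/3)
  = 3.33 × 10⁷ m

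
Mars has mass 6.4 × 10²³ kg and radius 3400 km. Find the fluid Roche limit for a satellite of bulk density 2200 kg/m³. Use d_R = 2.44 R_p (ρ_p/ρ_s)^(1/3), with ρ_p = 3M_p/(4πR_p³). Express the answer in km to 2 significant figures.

ρ_p = 3M_p/(4πR_p³) = 3 × (6.4 × 10²³) / (4π × (3.4 × 10⁶ m)³) = 3900 kg/m³
d_R = 2.44 × 3400 km × (3900/2200)^(1/3)
    = 10000 km

10000 km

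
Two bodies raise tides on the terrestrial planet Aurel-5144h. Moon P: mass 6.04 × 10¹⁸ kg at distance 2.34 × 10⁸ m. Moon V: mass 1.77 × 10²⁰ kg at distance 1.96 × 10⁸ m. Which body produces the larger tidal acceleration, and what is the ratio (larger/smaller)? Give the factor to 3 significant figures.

The tide-raising term goes as M/d³ (the gradient of a 1/d² field).
Moon P: (6.04 × 10¹⁸) / (2.34 × 10⁸)³ = 4.714 × 10⁻⁷
Moon V: (1.77 × 10²⁰) / (1.96 × 10⁸)³ = 2.351 × 10⁻⁵
Ratio (larger/smaller) = 49.9

Moon V, by a factor of ≈ 49.9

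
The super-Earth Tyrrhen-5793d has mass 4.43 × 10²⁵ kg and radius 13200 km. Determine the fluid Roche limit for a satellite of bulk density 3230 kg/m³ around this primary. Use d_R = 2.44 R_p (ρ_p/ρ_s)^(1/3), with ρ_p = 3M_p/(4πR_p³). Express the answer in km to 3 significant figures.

ρ_p = 3M_p/(4πR_p³) = 3 × (4.43 × 10²⁵) / (4π × (1.32 × 10⁷ m)³) = 4600 kg/m³
d_R = 2.44 × 13200 km × (4600/3230)^(1/3)
    = 36200 km

36200 km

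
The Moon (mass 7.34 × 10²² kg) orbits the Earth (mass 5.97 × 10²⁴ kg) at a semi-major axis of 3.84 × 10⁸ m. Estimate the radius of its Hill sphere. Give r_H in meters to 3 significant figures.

r_H ≈ a (m/3M)^(1/3)
    = (3.84 × 10⁸) × (7.34 × 10²² / (3 × 5.97 × 10²⁴))^(1/3)
    = 6.15 × 10⁷ m

6.15 × 10⁷ m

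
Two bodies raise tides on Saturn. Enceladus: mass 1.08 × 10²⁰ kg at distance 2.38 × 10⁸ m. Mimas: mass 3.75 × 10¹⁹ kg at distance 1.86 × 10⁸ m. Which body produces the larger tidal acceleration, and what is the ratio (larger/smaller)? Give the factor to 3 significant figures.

Enceladus, by a factor of ≈ 1.37

Compare M/d³ for the two perturbers:
Enceladus: (1.08 × 10²⁰) / (2.38 × 10⁸)³ = 8.011 × 10⁻⁶
Mimas: (3.75 × 10¹⁹) / (1.86 × 10⁸)³ = 5.828 × 10⁻⁶
Ratio (larger/smaller) = 1.37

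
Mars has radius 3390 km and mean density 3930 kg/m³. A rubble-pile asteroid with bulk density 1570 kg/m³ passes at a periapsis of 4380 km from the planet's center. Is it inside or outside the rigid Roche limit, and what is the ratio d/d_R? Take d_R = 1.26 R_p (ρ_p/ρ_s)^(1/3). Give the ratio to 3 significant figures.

d_R = 1.26 × (3390 km) × (3930/1570)^(1/3) = 5800 km
d/d_R = (4380) / (5800) = 0.755
Since d/d_R < 1, the body is inside the Roche limit.

inside; d/d_R ≈ 0.755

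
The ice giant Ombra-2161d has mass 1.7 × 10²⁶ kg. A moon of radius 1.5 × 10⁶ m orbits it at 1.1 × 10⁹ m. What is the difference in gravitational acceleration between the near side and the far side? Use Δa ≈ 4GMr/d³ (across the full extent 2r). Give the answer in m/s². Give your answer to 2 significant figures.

Near-to-far spans 2r, so the tidal difference is twice the near-to-center value: 4GMr/d³.
a_tidal = 4GMr/d³
        = 4 × (6.674 × 10⁻¹¹) × (1.7 × 10²⁶) × (1.5 × 10⁶) / (1.1 × 10⁹)³
        = 5.1 × 10⁻⁵ m/s²

5.1 × 10⁻⁵ m/s²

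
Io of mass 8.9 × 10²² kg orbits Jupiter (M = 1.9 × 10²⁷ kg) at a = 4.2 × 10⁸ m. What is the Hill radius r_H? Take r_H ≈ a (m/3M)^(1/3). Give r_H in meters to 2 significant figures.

r_H ≈ a (m/3M)^(1/3)
    = (4.2 × 10⁸) × (8.9 × 10²² / (3 × 1.9 × 10²⁷))^(1/3)
    = 1.0 × 10⁷ m

1.0 × 10⁷ m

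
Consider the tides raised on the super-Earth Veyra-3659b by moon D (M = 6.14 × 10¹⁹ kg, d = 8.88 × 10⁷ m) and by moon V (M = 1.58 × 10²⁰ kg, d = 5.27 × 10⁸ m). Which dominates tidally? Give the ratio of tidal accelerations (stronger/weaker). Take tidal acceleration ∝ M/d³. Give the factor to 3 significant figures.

Tidal acceleration ∝ M/d³, so compare M/d³ for each.
Moon D: (6.14 × 10¹⁹) / (8.88 × 10⁷)³ = 8.769 × 10⁻⁵
Moon V: (1.58 × 10²⁰) / (5.27 × 10⁸)³ = 1.080 × 10⁻⁶
Ratio (larger/smaller) = 81.2

Moon D, by a factor of ≈ 81.2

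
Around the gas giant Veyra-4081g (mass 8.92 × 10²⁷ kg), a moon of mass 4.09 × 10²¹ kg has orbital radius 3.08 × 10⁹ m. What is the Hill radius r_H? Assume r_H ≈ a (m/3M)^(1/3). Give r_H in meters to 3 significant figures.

r_H ≈ a (m/3M)^(1/3)
    = (3.08 × 10⁹) × (4.09 × 10²¹ / (3 × 8.92 × 10²⁷))^(1/3)
    = 1.65 × 10⁷ m

1.65 × 10⁷ m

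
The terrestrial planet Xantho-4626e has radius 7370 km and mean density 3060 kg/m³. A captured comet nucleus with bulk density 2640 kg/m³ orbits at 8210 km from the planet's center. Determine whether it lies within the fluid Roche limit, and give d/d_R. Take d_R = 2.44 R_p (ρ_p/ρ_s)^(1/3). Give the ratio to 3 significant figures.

d_R = 2.44 × (7370 km) × (3060/2640)^(1/3) = 18890 km
d/d_R = (8210) / (18890) = 0.435
Since d/d_R < 1, the body is inside the Roche limit.

inside; d/d_R ≈ 0.435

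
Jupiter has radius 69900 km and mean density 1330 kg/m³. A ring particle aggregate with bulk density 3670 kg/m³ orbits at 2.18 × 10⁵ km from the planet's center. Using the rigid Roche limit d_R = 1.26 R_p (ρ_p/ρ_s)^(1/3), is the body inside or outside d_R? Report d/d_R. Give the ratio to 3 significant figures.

outside; d/d_R ≈ 3.47

d_R = 1.26 × (69900 km) × (1330/3670)^(1/3) = 62790 km
d/d_R = (2.18 × 10⁵) / (62790) = 3.47
Since d/d_R > 1, the body is outside the Roche limit.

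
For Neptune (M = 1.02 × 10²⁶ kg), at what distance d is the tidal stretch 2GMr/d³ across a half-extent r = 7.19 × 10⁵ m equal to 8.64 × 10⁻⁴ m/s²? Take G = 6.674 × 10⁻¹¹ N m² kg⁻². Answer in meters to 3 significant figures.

2.25 × 10⁸ m

2GMr/d³ = a_tidal  ⇒  d = (2GMr / a_tidal)^(1/3)
d = (2 × 6.674×10⁻¹¹ × (1.02 × 10²⁶) × (7.19 × 10⁵) / (8.64 × 10⁻⁴))^(1/3)
  = 2.25 × 10⁸ m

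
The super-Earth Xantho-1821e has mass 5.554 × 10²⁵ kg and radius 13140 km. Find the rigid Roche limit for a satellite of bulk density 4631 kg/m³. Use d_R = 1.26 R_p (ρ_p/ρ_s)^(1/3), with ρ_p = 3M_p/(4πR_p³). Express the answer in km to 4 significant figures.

17890 km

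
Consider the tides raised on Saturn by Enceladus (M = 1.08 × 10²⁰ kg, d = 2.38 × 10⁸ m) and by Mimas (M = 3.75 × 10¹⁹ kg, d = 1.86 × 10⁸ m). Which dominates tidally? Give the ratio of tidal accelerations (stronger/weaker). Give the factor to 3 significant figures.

The tide-raising term goes as M/d³ (the gradient of a 1/d² field).
Enceladus: (1.08 × 10²⁰) / (2.38 × 10⁸)³ = 8.011 × 10⁻⁶
Mimas: (3.75 × 10¹⁹) / (1.86 × 10⁸)³ = 5.828 × 10⁻⁶
Ratio (larger/smaller) = 1.37

Enceladus, by a factor of ≈ 1.37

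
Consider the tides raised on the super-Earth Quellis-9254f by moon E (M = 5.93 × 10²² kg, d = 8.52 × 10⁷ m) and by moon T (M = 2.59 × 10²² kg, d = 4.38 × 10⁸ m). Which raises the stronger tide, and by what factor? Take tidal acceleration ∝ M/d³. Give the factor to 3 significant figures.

Moon E, by a factor of ≈ 311

Tidal acceleration ∝ M/d³, so compare M/d³ for each.
Moon E: (5.93 × 10²²) / (8.52 × 10⁷)³ = 9.588 × 10⁻²
Moon T: (2.59 × 10²²) / (4.38 × 10⁸)³ = 3.082 × 10⁻⁴
Ratio (larger/smaller) = 311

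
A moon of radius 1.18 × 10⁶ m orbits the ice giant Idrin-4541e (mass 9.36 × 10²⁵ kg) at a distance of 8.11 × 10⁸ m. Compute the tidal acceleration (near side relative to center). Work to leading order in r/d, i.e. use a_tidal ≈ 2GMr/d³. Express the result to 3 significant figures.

2.76 × 10⁻⁵ m/s²

Δg = 2GMr/d³
   = 2 × (6.674 × 10⁻¹¹) × (9.36 × 10²⁵) × (1.18 × 10⁶) / (8.11 × 10⁸)³
   = 2.76 × 10⁻⁵ m/s²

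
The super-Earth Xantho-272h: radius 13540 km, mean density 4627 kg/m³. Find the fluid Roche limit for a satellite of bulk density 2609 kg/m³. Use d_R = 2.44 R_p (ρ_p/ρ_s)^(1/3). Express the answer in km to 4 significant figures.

d_R = 2.44 × 13540 km × (4627/2609)^(1/3)
    = 39990 km

39990 km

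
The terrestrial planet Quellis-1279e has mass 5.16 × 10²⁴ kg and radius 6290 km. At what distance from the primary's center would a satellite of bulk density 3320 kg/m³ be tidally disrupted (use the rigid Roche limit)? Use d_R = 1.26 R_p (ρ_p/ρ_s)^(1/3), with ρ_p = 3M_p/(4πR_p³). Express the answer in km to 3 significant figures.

9050 km

ρ_p = 3M_p/(4πR_p³) = 3 × (5.16 × 10²⁴) / (4π × (6.29 × 10⁶ m)³) = 4950 kg/m³
d_R = 1.26 × 6290 km × (4950/3320)^(1/3)
    = 9050 km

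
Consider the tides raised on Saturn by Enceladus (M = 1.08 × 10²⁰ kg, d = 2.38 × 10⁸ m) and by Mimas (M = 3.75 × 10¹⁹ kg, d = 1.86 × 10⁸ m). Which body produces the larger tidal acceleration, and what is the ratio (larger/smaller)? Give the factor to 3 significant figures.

Enceladus, by a factor of ≈ 1.37

Tidal stretch scales as M/d³; compute that for each body.
Enceladus: (1.08 × 10²⁰) / (2.38 × 10⁸)³ = 8.011 × 10⁻⁶
Mimas: (3.75 × 10¹⁹) / (1.86 × 10⁸)³ = 5.828 × 10⁻⁶
Ratio (larger/smaller) = 1.37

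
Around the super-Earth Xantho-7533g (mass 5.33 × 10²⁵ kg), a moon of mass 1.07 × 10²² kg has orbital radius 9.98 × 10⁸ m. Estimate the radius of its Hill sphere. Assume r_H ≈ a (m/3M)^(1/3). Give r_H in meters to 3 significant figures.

r_H ≈ a (m/3M)^(1/3)
    = (9.98 × 10⁸) × (1.07 × 10²² / (3 × 5.33 × 10²⁵))^(1/3)
    = 4.05 × 10⁷ m

4.05 × 10⁷ m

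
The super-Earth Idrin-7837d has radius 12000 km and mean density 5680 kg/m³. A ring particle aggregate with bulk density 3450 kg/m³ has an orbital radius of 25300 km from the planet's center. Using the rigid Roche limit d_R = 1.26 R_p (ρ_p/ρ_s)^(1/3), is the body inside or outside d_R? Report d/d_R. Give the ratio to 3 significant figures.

d_R = 1.26 × (12000 km) × (5680/3450)^(1/3) = 17850 km
d/d_R = (25300) / (17850) = 1.42
Since d/d_R > 1, the body is outside the Roche limit.

outside; d/d_R ≈ 1.42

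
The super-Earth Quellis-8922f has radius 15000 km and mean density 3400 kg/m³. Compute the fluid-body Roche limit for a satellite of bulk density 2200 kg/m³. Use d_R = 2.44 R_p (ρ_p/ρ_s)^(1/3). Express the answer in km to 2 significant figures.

d_R = 2.44 × 15000 km × (3400/2200)^(1/3)
    = 42000 km

42000 km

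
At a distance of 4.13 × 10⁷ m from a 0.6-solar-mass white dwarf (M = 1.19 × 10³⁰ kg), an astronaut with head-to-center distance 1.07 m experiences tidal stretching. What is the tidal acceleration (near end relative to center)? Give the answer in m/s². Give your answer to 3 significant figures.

Δg = 2GMr/d³
   = 2 × (6.674 × 10⁻¹¹) × (1.19 × 10³⁰) × (1.07) / (4.13 × 10⁷)³
   = 2.41 × 10⁻³ m/s²

2.41 × 10⁻³ m/s²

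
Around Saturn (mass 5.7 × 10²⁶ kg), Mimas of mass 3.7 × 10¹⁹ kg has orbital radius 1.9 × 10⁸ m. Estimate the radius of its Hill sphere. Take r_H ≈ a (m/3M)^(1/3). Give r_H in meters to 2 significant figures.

r_H ≈ a (m/3M)^(1/3)
    = (1.9 × 10⁸) × (3.7 × 10¹⁹ / (3 × 5.7 × 10²⁶))^(1/3)
    = 5.3 × 10⁵ m

5.3 × 10⁵ m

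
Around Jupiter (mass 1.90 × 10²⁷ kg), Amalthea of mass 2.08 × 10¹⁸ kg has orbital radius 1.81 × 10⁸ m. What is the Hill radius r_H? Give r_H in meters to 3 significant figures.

r_H ≈ a (m/3M)^(1/3)
    = (1.81 × 10⁸) × (2.08 × 10¹⁸ / (3 × 1.90 × 10²⁷))^(1/3)
    = 1.29 × 10⁵ m

1.29 × 10⁵ m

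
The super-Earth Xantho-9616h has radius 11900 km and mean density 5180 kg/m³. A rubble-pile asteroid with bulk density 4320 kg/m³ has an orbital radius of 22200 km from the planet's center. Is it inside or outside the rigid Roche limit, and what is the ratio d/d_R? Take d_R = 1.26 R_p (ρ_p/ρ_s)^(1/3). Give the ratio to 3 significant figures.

outside; d/d_R ≈ 1.39

d_R = 1.26 × (11900 km) × (5180/4320)^(1/3) = 15930 km
d/d_R = (22200) / (15930) = 1.39
Since d/d_R > 1, the body is outside the Roche limit.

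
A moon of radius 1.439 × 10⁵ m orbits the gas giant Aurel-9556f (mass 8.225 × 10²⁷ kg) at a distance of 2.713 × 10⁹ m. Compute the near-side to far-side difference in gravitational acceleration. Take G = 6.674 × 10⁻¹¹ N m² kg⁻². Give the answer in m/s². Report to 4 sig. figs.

1.582 × 10⁻⁵ m/s²

a_tidal = 4GMr/d³
        = 4 × (6.674 × 10⁻¹¹) × (8.225 × 10²⁷) × (1.439 × 10⁵) / (2.713 × 10⁹)³
        = 1.582 × 10⁻⁵ m/s²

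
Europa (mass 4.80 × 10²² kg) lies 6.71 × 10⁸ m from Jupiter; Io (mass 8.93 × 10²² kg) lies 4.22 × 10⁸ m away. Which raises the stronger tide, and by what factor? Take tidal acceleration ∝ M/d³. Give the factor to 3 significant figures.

The tide-raising term goes as M/d³ (the gradient of a 1/d² field).
Europa: (4.80 × 10²²) / (6.71 × 10⁸)³ = 1.589 × 10⁻⁴
Io: (8.93 × 10²²) / (4.22 × 10⁸)³ = 1.188 × 10⁻³
Ratio (larger/smaller) = 7.48

Io, by a factor of ≈ 7.48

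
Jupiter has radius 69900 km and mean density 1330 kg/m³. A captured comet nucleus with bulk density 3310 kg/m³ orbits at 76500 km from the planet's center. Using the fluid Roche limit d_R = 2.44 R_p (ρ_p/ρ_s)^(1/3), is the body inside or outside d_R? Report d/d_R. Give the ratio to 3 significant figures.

inside; d/d_R ≈ 0.608

d_R = 2.44 × (69900 km) × (1330/3310)^(1/3) = 1.259 × 10⁵ km
d/d_R = (76500) / (1.259 × 10⁵) = 0.608
Since d/d_R < 1, the body is inside the Roche limit.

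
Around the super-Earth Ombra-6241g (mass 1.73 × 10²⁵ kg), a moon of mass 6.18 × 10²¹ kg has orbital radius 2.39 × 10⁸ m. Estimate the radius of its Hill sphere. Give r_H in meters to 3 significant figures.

1.18 × 10⁷ m

r_H ≈ a (m/3M)^(1/3)
    = (2.39 × 10⁸) × (6.18 × 10²¹ / (3 × 1.73 × 10²⁵))^(1/3)
    = 1.18 × 10⁷ m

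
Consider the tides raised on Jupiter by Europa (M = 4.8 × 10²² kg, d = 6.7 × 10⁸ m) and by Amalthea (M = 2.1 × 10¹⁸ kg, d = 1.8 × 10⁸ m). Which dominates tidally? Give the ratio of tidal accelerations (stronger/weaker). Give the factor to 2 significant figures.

Europa, by a factor of ≈ 440

Tidal stretch scales as M/d³; compute that for each body.
Europa: (4.8 × 10²²) / (6.7 × 10⁸)³ = 1.596 × 10⁻⁴
Amalthea: (2.1 × 10¹⁸) / (1.8 × 10⁸)³ = 3.601 × 10⁻⁷
Ratio (larger/smaller) = 440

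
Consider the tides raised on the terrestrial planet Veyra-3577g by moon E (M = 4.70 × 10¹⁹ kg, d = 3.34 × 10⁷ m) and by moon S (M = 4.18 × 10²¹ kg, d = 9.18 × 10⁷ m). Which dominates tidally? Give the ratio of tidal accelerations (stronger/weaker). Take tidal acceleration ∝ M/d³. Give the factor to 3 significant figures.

Moon S, by a factor of ≈ 4.28

The tide-raising term goes as M/d³ (the gradient of a 1/d² field).
Moon E: (4.70 × 10¹⁹) / (3.34 × 10⁷)³ = 1.261 × 10⁻³
Moon S: (4.18 × 10²¹) / (9.18 × 10⁷)³ = 5.403 × 10⁻³
Ratio (larger/smaller) = 4.28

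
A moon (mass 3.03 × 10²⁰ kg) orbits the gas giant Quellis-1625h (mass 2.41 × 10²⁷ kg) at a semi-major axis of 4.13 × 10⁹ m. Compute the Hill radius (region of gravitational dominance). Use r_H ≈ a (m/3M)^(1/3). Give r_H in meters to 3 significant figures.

1.43 × 10⁷ m

r_H ≈ a (m/3M)^(1/3)
    = (4.13 × 10⁹) × (3.03 × 10²⁰ / (3 × 2.41 × 10²⁷))^(1/3)
    = 1.43 × 10⁷ m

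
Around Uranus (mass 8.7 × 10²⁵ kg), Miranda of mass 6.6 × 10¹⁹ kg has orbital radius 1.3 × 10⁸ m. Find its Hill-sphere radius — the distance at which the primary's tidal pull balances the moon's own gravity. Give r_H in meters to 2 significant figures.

r_H ≈ a (m/3M)^(1/3)
    = (1.3 × 10⁸) × (6.6 × 10¹⁹ / (3 × 8.7 × 10²⁵))^(1/3)
    = 8.2 × 10⁵ m

8.2 × 10⁵ m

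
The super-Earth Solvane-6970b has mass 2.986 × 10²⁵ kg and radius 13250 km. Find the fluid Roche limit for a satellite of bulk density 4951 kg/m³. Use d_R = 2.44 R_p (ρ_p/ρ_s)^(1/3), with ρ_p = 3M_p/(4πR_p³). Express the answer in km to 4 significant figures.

ρ_p = 3M_p/(4πR_p³) = 3 × (2.986 × 10²⁵) / (4π × (1.325 × 10⁷ m)³) = 3064 kg/m³
d_R = 2.44 × 13250 km × (3064/4951)^(1/3)
    = 27550 km

27550 km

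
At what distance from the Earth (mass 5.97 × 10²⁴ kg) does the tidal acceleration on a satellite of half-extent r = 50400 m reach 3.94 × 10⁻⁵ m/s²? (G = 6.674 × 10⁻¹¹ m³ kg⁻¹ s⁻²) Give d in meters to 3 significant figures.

2GMr/d³ = a_tidal  ⇒  d = (2GMr / a_tidal)^(1/3)
d = (2 × 6.674×10⁻¹¹ × (5.97 × 10²⁴) × (50400) / (3.94 × 10⁻⁵))^(1/3)
  = 1.01 × 10⁸ m

1.01 × 10⁸ m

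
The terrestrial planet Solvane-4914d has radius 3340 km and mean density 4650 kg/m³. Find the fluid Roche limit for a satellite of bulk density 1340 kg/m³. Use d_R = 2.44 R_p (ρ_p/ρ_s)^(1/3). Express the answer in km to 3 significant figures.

d_R = 2.44 × 3340 km × (4650/1340)^(1/3)
    = 12300 km

12300 km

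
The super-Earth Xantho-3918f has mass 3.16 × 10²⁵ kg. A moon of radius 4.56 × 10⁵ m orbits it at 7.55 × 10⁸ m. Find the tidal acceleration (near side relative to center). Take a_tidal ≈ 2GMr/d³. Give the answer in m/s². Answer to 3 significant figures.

Δg = 2GMr/d³
   = 2 × (6.674 × 10⁻¹¹) × (3.16 × 10²⁵) × (4.56 × 10⁵) / (7.55 × 10⁸)³
   = 4.47 × 10⁻⁶ m/s²

4.47 × 10⁻⁶ m/s²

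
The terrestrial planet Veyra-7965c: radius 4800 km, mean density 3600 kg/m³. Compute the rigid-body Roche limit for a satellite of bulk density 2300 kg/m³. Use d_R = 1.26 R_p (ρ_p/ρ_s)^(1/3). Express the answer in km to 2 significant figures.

d_R = 1.26 × 4800 km × (3600/2300)^(1/3)
    = 7000 km

7000 km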